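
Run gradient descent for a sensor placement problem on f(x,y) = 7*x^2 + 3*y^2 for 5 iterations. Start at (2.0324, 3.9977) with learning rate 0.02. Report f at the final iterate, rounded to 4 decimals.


Gradient descent on f(x,y) = 7*x^2 + 3*y^2.
Starting point: (2.0324, 3.9977), alpha = 0.02
Step 1: grad_x = 2*7*2.0324 = 28.4536, grad_y = 2*3*3.9977 = 23.9862
  x_1 = 2.0324 - 0.02*28.4536 = 1.4633
  y_1 = 3.9977 - 0.02*23.9862 = 3.518
Step 2: grad_x = 2*7*1.4633 = 20.4866, grad_y = 2*3*3.518 = 21.1079
  x_2 = 1.4633 - 0.02*20.4866 = 1.0536
  y_2 = 3.518 - 0.02*21.1079 = 3.0958
Step 3: grad_x = 2*7*1.0536 = 14.7503, grad_y = 2*3*3.0958 = 18.5749
  x_3 = 1.0536 - 0.02*14.7503 = 0.7586
  y_3 = 3.0958 - 0.02*18.5749 = 2.7243
Step 4: grad_x = 2*7*0.7586 = 10.6202, grad_y = 2*3*2.7243 = 16.3459
  x_4 = 0.7586 - 0.02*10.6202 = 0.5462
  y_4 = 2.7243 - 0.02*16.3459 = 2.3974
Step 5: grad_x = 2*7*0.5462 = 7.6466, grad_y = 2*3*2.3974 = 14.3844
  x_5 = 0.5462 - 0.02*7.6466 = 0.3933
  y_5 = 2.3974 - 0.02*14.3844 = 2.1097
f(0.3933, 2.1097) = 7*0.3933^2 + 3*2.1097^2 = 14.4352


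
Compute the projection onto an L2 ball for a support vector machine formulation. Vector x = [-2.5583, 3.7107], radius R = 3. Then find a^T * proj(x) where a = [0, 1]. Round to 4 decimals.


Step 1: Compute ||x|| (intermediates to 6 decimals).
||x|| = sqrt((-2.5583)^2 + 3.7107^2) = 4.507127
Step 2: Project.
Since ||x|| > R, scale = R/||x|| = 3/4.507127 = 0.665612, proj(x) = scale * x
proj(x) = [-1.702835, 2.469886]
Step 3: Dot product.
a^T * proj(x) = 0*(-1.702835) + 1*2.469886 = 2.4699


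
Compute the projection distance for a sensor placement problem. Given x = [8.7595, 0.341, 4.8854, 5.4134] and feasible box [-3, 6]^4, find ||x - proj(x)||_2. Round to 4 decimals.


Project each component onto [-3, 6].
clip(8.7595) = 6.0, clip(0.341) = 0.341, clip(4.8854) = 4.8854, clip(5.4134) = 5.4134
Projection = [6.0, 0.341, 4.8854, 5.4134]
Squared diffs: [7.6148, 0.0, 0.0, 0.0]
Distance = sqrt(7.6148) = 2.7595


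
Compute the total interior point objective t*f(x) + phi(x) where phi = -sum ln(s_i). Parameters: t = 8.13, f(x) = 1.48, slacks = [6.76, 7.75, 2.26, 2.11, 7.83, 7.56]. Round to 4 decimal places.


Step 1: Compute log-barrier.
ln values: [1.911, 2.0477, 0.8154, 0.7467, 2.058, 2.0229]
phi = -(1.911 + 2.0477 + 0.8154 + 0.7467 + 2.058 + 2.0229) = -9.6016
Step 2: Compute augmented objective.
t*f(x) = 8.13*1.48 = 12.0324
Total = 12.0324 - 9.6016 = 2.4308


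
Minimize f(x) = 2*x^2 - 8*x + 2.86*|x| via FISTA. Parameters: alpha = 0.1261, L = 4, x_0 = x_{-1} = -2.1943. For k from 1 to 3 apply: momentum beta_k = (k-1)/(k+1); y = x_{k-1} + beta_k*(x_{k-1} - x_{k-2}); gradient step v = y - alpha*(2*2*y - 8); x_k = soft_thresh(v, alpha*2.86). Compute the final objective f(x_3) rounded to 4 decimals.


FISTA on f(x) = 2*x^2 - 8*x + 2.86*|x|
L = 4, alpha = 0.1261
Iteration 1: beta = 0.0, y = -2.1943 + 0.0*(-2.1943 + 2.1943) = -2.1943
  grad(y) = -16.7772, v = y - alpha*grad = -0.0787
  prox(v) = soft_thresh(-0.0787, 0.3606) = 0.0
Iteration 2: beta = 0.3333, y = 0.0 + 0.3333*(0.0 + 2.1943) = 0.7314
  grad(y) = -5.0743, v = y - alpha*grad = 1.3713
  prox(v) = soft_thresh(1.3713, 0.3606) = 1.0107
Iteration 3: beta = 0.5, y = 1.0107 + 0.5*(1.0107 - 0.0) = 1.516
  grad(y) = -1.9361, v = y - alpha*grad = 1.7601
  prox(v) = soft_thresh(1.7601, 0.3606) = 1.3995
f(x_3) = 2*1.3995^2 - 8*1.3995 + 2.86*|1.3995| = -3.2762


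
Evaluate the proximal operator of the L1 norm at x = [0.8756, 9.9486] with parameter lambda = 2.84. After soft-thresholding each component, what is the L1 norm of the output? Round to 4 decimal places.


Soft-thresholding with lambda = 2.84:
prox(0.8756) = sign(0.8756)*max(|0.8756| - 2.84, 0) = 0.0
prox(9.9486) = sign(9.9486)*max(|9.9486| - 2.84, 0) = 7.1086
prox(x) = [0.0, 7.1086]
||prox(x)||_1 = 0.0 + 7.1086 = 7.1086


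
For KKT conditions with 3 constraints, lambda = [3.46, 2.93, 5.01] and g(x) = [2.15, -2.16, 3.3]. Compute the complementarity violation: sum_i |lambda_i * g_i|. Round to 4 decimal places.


KKT complementary slackness check:
lambda_1 * g_1 = 3.46 * 2.15 = 7.439
lambda_2 * g_2 = 2.93 * -2.16 = -6.3288
lambda_3 * g_3 = 5.01 * 3.3 = 16.533
Total violation = 7.439 + 6.3288 + 16.533 = 30.3008


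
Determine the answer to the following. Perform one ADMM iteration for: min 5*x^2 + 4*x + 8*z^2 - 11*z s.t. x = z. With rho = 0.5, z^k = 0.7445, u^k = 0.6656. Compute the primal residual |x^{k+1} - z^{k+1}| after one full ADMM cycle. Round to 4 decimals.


ADMM iteration with rho = 0.5, z^k = 0.7445, u^k = 0.6656
Step 1: x-update.
Minimize 5*x^2 + 4*x + (0.5/2)*(x - 0.7445 + 0.6656)^2
FOC: (2*5 + 0.5)*x = -4 + 0.5*(0.7445 - 0.6656)
x^{k+1} = -0.3772
Step 2: z-update.
Minimize 8*z^2 - 11*z + (0.5/2)*(-0.3772 - z + 0.6656)^2
FOC: (2*8 + 0.5)*z = 11 + 0.5*(-0.3772 + 0.6656)
z^{k+1} = 0.6754
Step 3: u-update.
u^{k+1} = 0.6656 - 0.3772 - 0.6754 = -0.387
Step 4: Primal residual = |-0.3772 - 0.6754| = 1.0526


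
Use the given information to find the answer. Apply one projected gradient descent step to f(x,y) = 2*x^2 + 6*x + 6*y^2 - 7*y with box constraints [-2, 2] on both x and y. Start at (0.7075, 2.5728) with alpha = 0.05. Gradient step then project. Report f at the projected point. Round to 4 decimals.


Step 1: Compute gradient at (0.7075, 2.5728).
grad_x = 2*2*0.7075 + 6 = 8.83
grad_y = 2*6*2.5728 - 7 = 23.8736
Step 2: Gradient step.
x_raw = 0.7075 - 0.05*8.83 = 0.266
y_raw = 2.5728 - 0.05*23.8736 = 1.3791
Step 3: Project onto [-2, 2].
x_proj = clip(0.266) = 0.266
y_proj = clip(1.3791) = 1.3791
Step 4: Evaluate f.
f(0.266, 1.3791) = 3.4955


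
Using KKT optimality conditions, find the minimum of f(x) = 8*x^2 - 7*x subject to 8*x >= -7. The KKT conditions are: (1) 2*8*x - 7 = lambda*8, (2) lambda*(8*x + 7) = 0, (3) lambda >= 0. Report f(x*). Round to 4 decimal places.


Step 1: Try lambda = 0 (constraint inactive).
Stationarity: 2*8*x - 7 = 0
x* = 7/(2*8) = 0.4375
Check constraint: 8*0.4375 = 3.5 >= -7 -- satisfied.
Step 2: Compute optimal value.
f(x*) = 8*0.4375^2 - 7*0.4375 = -1.5313


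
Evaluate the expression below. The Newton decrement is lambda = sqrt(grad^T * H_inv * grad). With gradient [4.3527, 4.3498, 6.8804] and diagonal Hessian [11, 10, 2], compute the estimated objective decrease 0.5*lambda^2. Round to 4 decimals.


Step 1: H is diagonal, so H^(-1) * g = [0.3957, 0.435, 3.4402].
Step 2: g^T H^(-1) g = sum_i g_i^2 / H_ii
  = (4.3527)^2/11 + (4.3498)^2/10 + (6.8804)^2/2
  = 1.7224 + 1.8921 + 23.67 = 27.2844
Step 3: Objective decrease = 0.5 * g^T H^(-1) g = 13.6422


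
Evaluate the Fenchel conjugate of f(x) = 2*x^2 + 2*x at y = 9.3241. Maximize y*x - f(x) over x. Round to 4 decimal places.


f*(y) = sup_x {y*x - a*x^2 - b*x} = sup_x {(y-b)*x - a*x^2}
FOC: (y - b) - 2a*x = 0 => x* = (y - b)/(2a)
x* = (9.3241 - 2)/(2*2) = 1.831
f*(9.3241) = (y-b)^2/(4a) = (9.3241 - 2)^2/(4*2)
= 53.6424/8 = 6.7053


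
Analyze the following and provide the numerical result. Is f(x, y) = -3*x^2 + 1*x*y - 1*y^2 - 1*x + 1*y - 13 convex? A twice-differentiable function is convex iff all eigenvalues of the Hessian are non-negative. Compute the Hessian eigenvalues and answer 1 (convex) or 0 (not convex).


The Hessian of f(x,y) = -3*x^2 + 1*x*y - 1*y^2 - 1*x + 1*y - 13 is:
H = [[-6, 1], [1, -2]]
Trace = -6 - 2 = -8
Determinant = -6*-2 - (1)^2 = 11
Discriminant = (-8)^2 - 4*11 = 20.0
Eigenvalues: lambda_1 = -6.2361, lambda_2 = -1.7639
The function is not convex.

0


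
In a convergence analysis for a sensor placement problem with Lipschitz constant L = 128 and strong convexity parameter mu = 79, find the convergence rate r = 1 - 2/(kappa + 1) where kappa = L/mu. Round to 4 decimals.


Step 1: Compute the condition number.
kappa = L/mu = 128/79 = 1.6203
Step 2: Compute the convergence rate.
r = 1 - 2/(kappa + 1) = 1 - 2*mu/(L + mu) = (L - mu)/(L + mu) = 49/207 = 0.2367


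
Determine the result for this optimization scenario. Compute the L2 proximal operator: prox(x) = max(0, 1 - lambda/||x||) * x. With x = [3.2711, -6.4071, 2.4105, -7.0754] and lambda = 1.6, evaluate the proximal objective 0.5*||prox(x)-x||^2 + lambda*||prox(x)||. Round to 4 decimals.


Step 1: Compute ||x||.
||x|| = 10.3741
Step 2: Compute scaling factor.
scale = max(0, 1 - 1.6/10.3741) = 0.8458
Step 3: prox(x) = [2.7666, -5.4189, 2.0387, -5.9842]
||prox(x)|| = 8.7741
Step 4: Proximal objective.
0.5*||prox-x||^2 = 1.28
lambda*||prox|| = 14.0386
Total = 15.3186


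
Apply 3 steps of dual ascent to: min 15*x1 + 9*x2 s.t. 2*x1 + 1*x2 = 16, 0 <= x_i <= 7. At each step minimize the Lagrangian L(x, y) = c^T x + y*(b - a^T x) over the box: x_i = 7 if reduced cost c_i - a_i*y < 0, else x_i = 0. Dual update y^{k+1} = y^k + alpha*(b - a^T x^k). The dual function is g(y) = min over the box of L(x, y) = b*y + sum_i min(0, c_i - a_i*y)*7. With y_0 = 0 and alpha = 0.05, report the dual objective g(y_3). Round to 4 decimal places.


Dual ascent for LP: min 15*x1 + 9*x2, 2*x1 + 1*x2 = 16, 0 <= x_i <= 7
Step 1: y^k = 0.0, reduced costs: (15.0, 9.0)
  x^k = (0.0, 0.0), subgradient = b - a^T x = 16.0
  y^{k+1} = 0.0 + 0.05*16.0 = 0.8
Step 2: y^k = 0.8, reduced costs: (13.4, 8.2)
  x^k = (0.0, 0.0), subgradient = b - a^T x = 16.0
  y^{k+1} = 0.8 + 0.05*16.0 = 1.6
Step 3: y^k = 1.6, reduced costs: (11.8, 7.4)
  x^k = (0.0, 0.0), subgradient = b - a^T x = 16.0
  y^{k+1} = 1.6 + 0.05*16.0 = 2.4
Dual objective at y_3 = 2.4: reduced costs (10.2, 6.6), box minimizer x = (0.0, 0.0)
g(y_3) = b*y + (c1 - a1*y)*x1 + (c2 - a2*y)*x2 = 16*2.4 + 10.2*0.0 + 6.6*0.0 = 38.4 + 0.0 + 0.0 = 38.4


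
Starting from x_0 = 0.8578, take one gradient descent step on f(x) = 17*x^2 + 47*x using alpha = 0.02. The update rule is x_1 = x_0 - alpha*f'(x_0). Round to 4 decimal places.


We compute the gradient at x_0 and apply the update.
f'(x) = 34*x + 47
f'(0.8578) = 34*0.8578 + 47 = 76.1652
x_1 = 0.8578 - 0.02*76.1652 = -0.6655


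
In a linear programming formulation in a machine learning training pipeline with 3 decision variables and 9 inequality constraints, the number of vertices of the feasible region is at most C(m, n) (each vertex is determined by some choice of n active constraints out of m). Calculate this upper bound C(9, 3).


Each vertex corresponds to some choice of n active constraints out of m, so the number of vertices is at most C(m, n) = m! / (n!(m-n)!).
m = 9, n = 3
Numerator: 9 * 8 * 7
Denominator: 3! = 6
C(9, 3) = 84


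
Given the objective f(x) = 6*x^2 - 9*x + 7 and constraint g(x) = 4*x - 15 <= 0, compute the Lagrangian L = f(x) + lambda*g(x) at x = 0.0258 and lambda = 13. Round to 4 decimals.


Step 1: Evaluate f(x).
f(0.0258) = 6*0.0258^2 - 9*0.0258 + 7 = 6.7718
Step 2: Evaluate g(x).
g(0.0258) = 4*0.0258 - 15 = -14.8968
Step 3: Compute Lagrangian.
L = 6.7718 + 13*-14.8968 = -186.8866


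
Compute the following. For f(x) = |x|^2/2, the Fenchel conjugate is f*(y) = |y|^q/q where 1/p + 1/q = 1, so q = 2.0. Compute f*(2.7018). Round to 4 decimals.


The conjugate exponent q satisfies 1/p + 1/q = 1.
p = 2, so q = 2/(2 - 1) = 2.0
|y|^q = 2.7018^2.0 = 7.2997
f*(2.7018) = 7.2997 / 2.0 = 3.6499


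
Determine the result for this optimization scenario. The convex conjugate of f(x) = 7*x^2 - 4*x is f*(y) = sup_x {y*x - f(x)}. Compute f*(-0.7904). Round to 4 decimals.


f*(y) = sup_x {y*x - a*x^2 - b*x} = sup_x {(y-b)*x - a*x^2}
FOC: (y - b) - 2a*x = 0 => x* = (y - b)/(2a)
x* = (-0.7904 + 4)/(2*7) = 0.2293
f*(-0.7904) = (y-b)^2/(4a) = (-0.7904 + 4)^2/(4*7)
= 10.3015/28 = 0.3679


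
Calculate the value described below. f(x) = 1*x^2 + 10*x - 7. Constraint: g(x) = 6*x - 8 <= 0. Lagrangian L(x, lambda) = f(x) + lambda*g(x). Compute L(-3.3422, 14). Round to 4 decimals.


Step 1: Evaluate f(x).
f(-3.3422) = 1*(-3.3422)^2 + 10*(-3.3422) - 7 = -29.2517
Step 2: Evaluate g(x).
g(-3.3422) = 6*-3.3422 - 8 = -28.0532
Step 3: Compute Lagrangian.
L = -29.2517 + 14*-28.0532 = -421.9965


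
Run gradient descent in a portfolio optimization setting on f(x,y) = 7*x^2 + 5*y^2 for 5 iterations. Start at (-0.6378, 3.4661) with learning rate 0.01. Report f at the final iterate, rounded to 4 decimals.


Gradient descent on f(x,y) = 7*x^2 + 5*y^2.
Starting point: (-0.6378, 3.4661), alpha = 0.01
Step 1: grad_x = 2*7*-0.6378 = -8.9292, grad_y = 2*5*3.4661 = 34.661
  x_1 = -0.6378 - 0.01*-8.9292 = -0.5485
  y_1 = 3.4661 - 0.01*34.661 = 3.1195
Step 2: grad_x = 2*7*-0.5485 = -7.6791, grad_y = 2*5*3.1195 = 31.1949
  x_2 = -0.5485 - 0.01*-7.6791 = -0.4717
  y_2 = 3.1195 - 0.01*31.1949 = 2.8075
Step 3: grad_x = 2*7*-0.4717 = -6.604, grad_y = 2*5*2.8075 = 28.0754
  x_3 = -0.4717 - 0.01*-6.604 = -0.4057
  y_3 = 2.8075 - 0.01*28.0754 = 2.5268
Step 4: grad_x = 2*7*-0.4057 = -5.6795, grad_y = 2*5*2.5268 = 25.2679
  x_4 = -0.4057 - 0.01*-5.6795 = -0.3489
  y_4 = 2.5268 - 0.01*25.2679 = 2.2741
Step 5: grad_x = 2*7*-0.3489 = -4.8843, grad_y = 2*5*2.2741 = 22.7411
  x_5 = -0.3489 - 0.01*-4.8843 = -0.3
  y_5 = 2.2741 - 0.01*22.7411 = 2.0467
f(-0.3, 2.0467) = 7*(-0.3)^2 + 5*2.0467^2 = 21.575


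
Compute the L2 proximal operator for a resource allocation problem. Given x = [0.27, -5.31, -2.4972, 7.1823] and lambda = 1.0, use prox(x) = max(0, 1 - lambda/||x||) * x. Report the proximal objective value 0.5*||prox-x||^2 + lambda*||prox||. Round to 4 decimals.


Step 1: Compute ||x||.
||x|| = 9.2785
Step 2: Compute scaling factor.
scale = max(0, 1 - 1.0/9.2785) = 0.8922
Step 3: prox(x) = [0.2409, -4.7377, -2.2281, 6.4082]
||prox(x)|| = 8.2785
Step 4: Proximal objective.
0.5*||prox-x||^2 = 0.5
lambda*||prox|| = 8.2785
Total = 8.7785


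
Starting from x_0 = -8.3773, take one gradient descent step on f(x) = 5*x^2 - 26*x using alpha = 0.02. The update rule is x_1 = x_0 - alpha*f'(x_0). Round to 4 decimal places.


We compute the gradient at x_0 and apply the update.
f'(x) = 10*x - 26
f'(-8.3773) = 10*-8.3773 - 26 = -109.773
x_1 = -8.3773 - 0.02*-109.773 = -6.1818


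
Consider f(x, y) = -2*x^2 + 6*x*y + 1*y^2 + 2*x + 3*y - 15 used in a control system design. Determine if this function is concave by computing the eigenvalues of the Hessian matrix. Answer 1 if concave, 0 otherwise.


The Hessian of f(x,y) = -2*x^2 + 6*x*y + 1*y^2 + 2*x + 3*y - 15 is:
H = [[-4, 6], [6, 2]]
Trace = -4 + 2 = -2
Determinant = -4*2 - (6)^2 = -44
Discriminant = (-2)^2 - 4*-44 = 180.0
Eigenvalues: lambda_1 = -7.7082, lambda_2 = 5.7082
The function is not concave.

0


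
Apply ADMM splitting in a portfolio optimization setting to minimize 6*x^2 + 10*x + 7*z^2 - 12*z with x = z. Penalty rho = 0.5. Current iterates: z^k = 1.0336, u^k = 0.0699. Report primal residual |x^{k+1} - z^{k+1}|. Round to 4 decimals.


ADMM iteration with rho = 0.5, z^k = 1.0336, u^k = 0.0699
Step 1: x-update.
Minimize 6*x^2 + 10*x + (0.5/2)*(x - 1.0336 + 0.0699)^2
FOC: (2*6 + 0.5)*x = -10 + 0.5*(1.0336 - 0.0699)
x^{k+1} = -0.7615
Step 2: z-update.
Minimize 7*z^2 - 12*z + (0.5/2)*(-0.7615 - z + 0.0699)^2
FOC: (2*7 + 0.5)*z = 12 + 0.5*(-0.7615 + 0.0699)
z^{k+1} = 0.8037
Step 3: u-update.
u^{k+1} = 0.0699 - 0.7615 - 0.8037 = -1.4953
Step 4: Primal residual = |-0.7615 - 0.8037| = 1.5652


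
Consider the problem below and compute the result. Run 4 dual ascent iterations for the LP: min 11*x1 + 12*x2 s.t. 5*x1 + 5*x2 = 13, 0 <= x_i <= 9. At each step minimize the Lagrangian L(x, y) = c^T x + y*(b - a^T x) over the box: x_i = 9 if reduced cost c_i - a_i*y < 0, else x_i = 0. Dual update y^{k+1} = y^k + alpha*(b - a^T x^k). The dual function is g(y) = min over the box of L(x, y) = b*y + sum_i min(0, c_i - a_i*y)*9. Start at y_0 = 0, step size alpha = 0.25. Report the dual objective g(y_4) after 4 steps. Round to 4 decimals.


Dual ascent for LP: min 11*x1 + 12*x2, 5*x1 + 5*x2 = 13, 0 <= x_i <= 9
Step 1: y^k = 0.0, reduced costs: (11.0, 12.0)
  x^k = (0.0, 0.0), subgradient = b - a^T x = 13.0
  y^{k+1} = 0.0 + 0.25*13.0 = 3.25
Step 2: y^k = 3.25, reduced costs: (-5.25, -4.25)
  x^k = (9.0, 9.0), subgradient = b - a^T x = -77.0
  y^{k+1} = 3.25 + 0.25*-77.0 = -16.0
Step 3: y^k = -16.0, reduced costs: (91.0, 92.0)
  x^k = (0.0, 0.0), subgradient = b - a^T x = 13.0
  y^{k+1} = -16.0 + 0.25*13.0 = -12.75
Step 4: y^k = -12.75, reduced costs: (74.75, 75.75)
  x^k = (0.0, 0.0), subgradient = b - a^T x = 13.0
  y^{k+1} = -12.75 + 0.25*13.0 = -9.5
Dual objective at y_4 = -9.5: reduced costs (58.5, 59.5), box minimizer x = (0.0, 0.0)
g(y_4) = b*y + (c1 - a1*y)*x1 + (c2 - a2*y)*x2 = 13*(-9.5) + 58.5*0.0 + 59.5*0.0 = -123.5 + 0.0 + 0.0 = -123.5


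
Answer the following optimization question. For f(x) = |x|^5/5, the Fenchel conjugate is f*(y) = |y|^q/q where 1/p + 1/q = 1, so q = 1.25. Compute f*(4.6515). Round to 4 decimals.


The conjugate exponent q satisfies 1/p + 1/q = 1.
p = 5, so q = 5/(5 - 1) = 1.25
|y|^q = 4.6515^1.25 = 6.8311
f*(4.6515) = 6.8311 / 1.25 = 5.4649


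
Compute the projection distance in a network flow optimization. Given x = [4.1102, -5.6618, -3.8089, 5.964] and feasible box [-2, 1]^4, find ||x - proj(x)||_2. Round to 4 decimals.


Project each component onto [-2, 1].
clip(4.1102) = 1.0, clip(-5.6618) = -2.0, clip(-3.8089) = -2.0, clip(5.964) = 1.0
Projection = [1.0, -2.0, -2.0, 1.0]
Squared diffs: [9.6733, 13.4088, 3.2721, 24.6413]
Distance = sqrt(50.9955) = 7.1411


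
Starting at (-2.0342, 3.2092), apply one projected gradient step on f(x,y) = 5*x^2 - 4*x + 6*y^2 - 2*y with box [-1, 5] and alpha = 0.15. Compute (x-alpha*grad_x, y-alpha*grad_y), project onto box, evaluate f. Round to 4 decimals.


Step 1: Compute gradient at (-2.0342, 3.2092).
grad_x = 2*5*-2.0342 - 4 = -24.342
grad_y = 2*6*3.2092 - 2 = 36.5104
Step 2: Gradient step.
x_raw = -2.0342 - 0.15*-24.342 = 1.6171
y_raw = 3.2092 - 0.15*36.5104 = -2.2674
Step 3: Project onto [-1, 5].
x_proj = clip(1.6171) = 1.6171
y_proj = clip(-2.2674) = -1.0
Step 4: Evaluate f.
f(1.6171, -1.0) = 14.6067


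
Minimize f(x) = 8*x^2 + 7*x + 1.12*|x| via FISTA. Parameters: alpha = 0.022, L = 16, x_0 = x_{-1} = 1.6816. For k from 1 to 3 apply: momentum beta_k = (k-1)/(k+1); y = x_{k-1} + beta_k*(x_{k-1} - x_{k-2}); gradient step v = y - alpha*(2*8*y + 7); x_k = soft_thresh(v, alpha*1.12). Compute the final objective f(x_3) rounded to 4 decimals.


FISTA on f(x) = 8*x^2 + 7*x + 1.12*|x|
L = 16, alpha = 0.022
Iteration 1: beta = 0.0, y = 1.6816 + 0.0*(1.6816 - 1.6816) = 1.6816
  grad(y) = 33.9056, v = y - alpha*grad = 0.9357
  prox(v) = soft_thresh(0.9357, 0.0246) = 0.911
Iteration 2: beta = 0.3333, y = 0.911 + 0.3333*(0.911 - 1.6816) = 0.6542
  grad(y) = 17.4669, v = y - alpha*grad = 0.2699
  prox(v) = soft_thresh(0.2699, 0.0246) = 0.2453
Iteration 3: beta = 0.5, y = 0.2453 + 0.5*(0.2453 - 0.911) = -0.0876
  grad(y) = 5.5982, v = y - alpha*grad = -0.2108
  prox(v) = soft_thresh(-0.2108, 0.0246) = -0.1861
f(x_3) = 8*(-0.1861)^2 + 7*(-0.1861) + 1.12*|-0.1861| = -0.8173


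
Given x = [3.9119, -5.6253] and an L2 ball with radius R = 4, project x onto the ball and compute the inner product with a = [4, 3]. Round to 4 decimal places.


Step 1: Compute ||x|| (intermediates to 6 decimals).
||x|| = sqrt(3.9119^2 + (-5.6253)^2) = 6.851785
Step 2: Project.
Since ||x|| > R, scale = R/||x|| = 4/6.851785 = 0.583789, proj(x) = scale * x
proj(x) = [2.283724, -3.283988]
Step 3: Dot product.
a^T * proj(x) = 4*2.283724 + 3*(-3.283988) = -0.7171


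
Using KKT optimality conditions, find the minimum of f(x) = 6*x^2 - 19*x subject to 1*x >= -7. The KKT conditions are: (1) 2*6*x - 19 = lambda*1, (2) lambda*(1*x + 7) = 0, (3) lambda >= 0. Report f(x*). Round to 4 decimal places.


Step 1: Try lambda = 0 (constraint inactive).
Stationarity: 2*6*x - 19 = 0
x* = 19/(2*6) = 19/12 = 1.5833 (rounded; the exact value 19/12 is used below)
Check constraint: 1*1.5833 = 1.5833 >= -7 -- satisfied.
Step 2: Compute optimal value.
f(x*) = 6*(19/12)^2 - 19*(19/12) = -15.0417


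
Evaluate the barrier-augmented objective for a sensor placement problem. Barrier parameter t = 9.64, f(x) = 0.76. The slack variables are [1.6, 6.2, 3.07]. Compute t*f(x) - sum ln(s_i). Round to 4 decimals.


Step 1: Compute log-barrier.
ln values: [0.47, 1.8245, 1.1217]
phi = -(0.47 + 1.8245 + 1.1217) = -3.4162
Step 2: Compute augmented objective.
t*f(x) = 9.64*0.76 = 7.3264
Total = 7.3264 - 3.4162 = 3.9102


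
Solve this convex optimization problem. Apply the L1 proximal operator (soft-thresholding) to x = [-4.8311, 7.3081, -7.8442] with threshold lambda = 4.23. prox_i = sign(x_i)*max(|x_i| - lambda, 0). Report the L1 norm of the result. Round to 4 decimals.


Soft-thresholding with lambda = 4.23:
prox(-4.8311) = sign(-4.8311)*max(|-4.8311| - 4.23, 0) = -0.6011
prox(7.3081) = sign(7.3081)*max(|7.3081| - 4.23, 0) = 3.0781
prox(-7.8442) = sign(-7.8442)*max(|-7.8442| - 4.23, 0) = -3.6142
prox(x) = [-0.6011, 3.0781, -3.6142]
||prox(x)||_1 = 0.6011 + 3.0781 + 3.6142 = 7.2934


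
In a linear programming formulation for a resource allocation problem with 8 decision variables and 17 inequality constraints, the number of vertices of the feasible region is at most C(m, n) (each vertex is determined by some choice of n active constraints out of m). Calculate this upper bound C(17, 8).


Each vertex corresponds to some choice of n active constraints out of m, so the number of vertices is at most C(m, n) = m! / (n!(m-n)!).
m = 17, n = 8
Numerator: 17 * 16 * 15 * 14 * 13 * 12 * 11 * 10
Denominator: 8! = 40320
C(17, 8) = 24310


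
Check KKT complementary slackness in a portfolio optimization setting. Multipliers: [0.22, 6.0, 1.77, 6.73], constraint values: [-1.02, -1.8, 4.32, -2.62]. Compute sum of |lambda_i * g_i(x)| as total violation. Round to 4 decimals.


KKT complementary slackness check:
lambda_1 * g_1 = 0.22 * -1.02 = -0.2244
lambda_2 * g_2 = 6.0 * -1.8 = -10.8
lambda_3 * g_3 = 1.77 * 4.32 = 7.6464
lambda_4 * g_4 = 6.73 * -2.62 = -17.6326
Total violation = 0.2244 + 10.8 + 7.6464 + 17.6326 = 36.3034


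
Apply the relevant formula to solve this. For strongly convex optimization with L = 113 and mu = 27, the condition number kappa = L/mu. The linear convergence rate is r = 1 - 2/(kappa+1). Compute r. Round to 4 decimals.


Step 1: Compute the condition number.
kappa = L/mu = 113/27 = 4.1852
Step 2: Compute the convergence rate.
r = 1 - 2/(kappa + 1) = 1 - 2*mu/(L + mu) = (L - mu)/(L + mu) = 86/140 = 0.6143


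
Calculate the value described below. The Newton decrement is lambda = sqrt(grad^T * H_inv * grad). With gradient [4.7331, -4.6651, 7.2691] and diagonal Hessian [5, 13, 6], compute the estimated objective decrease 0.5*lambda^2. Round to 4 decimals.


Step 1: H is diagonal, so H^(-1) * g = [0.9466, -0.3589, 1.2115].
Step 2: g^T H^(-1) g = sum_i g_i^2 / H_ii
  = (4.7331)^2/5 + (-4.6651)^2/13 + (7.2691)^2/6
  = 4.4804 + 1.6741 + 8.8066 = 14.9612
Step 3: Objective decrease = 0.5 * g^T H^(-1) g = 7.4806


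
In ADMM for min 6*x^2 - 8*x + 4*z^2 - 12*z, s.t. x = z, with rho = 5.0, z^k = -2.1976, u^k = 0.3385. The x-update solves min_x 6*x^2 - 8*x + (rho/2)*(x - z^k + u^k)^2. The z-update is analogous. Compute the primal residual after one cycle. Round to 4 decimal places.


ADMM iteration with rho = 5.0, z^k = -2.1976, u^k = 0.3385
Step 1: x-update.
Minimize 6*x^2 - 8*x + (5.0/2)*(x + 2.1976 + 0.3385)^2
FOC: (2*6 + 5.0)*x = 8 + 5.0*(-2.1976 - 0.3385)
x^{k+1} = -0.2753
Step 2: z-update.
Minimize 4*z^2 - 12*z + (5.0/2)*(-0.2753 - z + 0.3385)^2
FOC: (2*4 + 5.0)*z = 12 + 5.0*(-0.2753 + 0.3385)
z^{k+1} = 0.9474
Step 3: u-update.
u^{k+1} = 0.3385 - 0.2753 - 0.9474 = -0.8842
Step 4: Primal residual = |-0.2753 - 0.9474| = 1.2227


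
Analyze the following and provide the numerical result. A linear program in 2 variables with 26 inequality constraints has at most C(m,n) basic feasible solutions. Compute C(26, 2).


Each vertex corresponds to some choice of n active constraints out of m, so the number of vertices is at most C(m, n) = m! / (n!(m-n)!).
m = 26, n = 2
Numerator: 26 * 25
Denominator: 2! = 2
C(26, 2) = 325


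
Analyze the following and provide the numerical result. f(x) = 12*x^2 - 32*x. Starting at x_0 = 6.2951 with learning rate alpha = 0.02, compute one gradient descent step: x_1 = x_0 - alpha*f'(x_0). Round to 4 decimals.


We compute the gradient at x_0 and apply the update.
f'(x) = 24*x - 32
f'(6.2951) = 24*6.2951 - 32 = 119.0824
x_1 = 6.2951 - 0.02*119.0824 = 3.9135


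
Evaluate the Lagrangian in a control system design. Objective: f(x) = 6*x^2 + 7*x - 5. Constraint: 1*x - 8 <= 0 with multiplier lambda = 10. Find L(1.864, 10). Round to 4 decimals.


Step 1: Evaluate f(x).
f(1.864) = 6*1.864^2 + 7*1.864 - 5 = 28.895
Step 2: Evaluate g(x).
g(1.864) = 1*1.864 - 8 = -6.136
Step 3: Compute Lagrangian.
L = 28.895 + 10*-6.136 = -32.465


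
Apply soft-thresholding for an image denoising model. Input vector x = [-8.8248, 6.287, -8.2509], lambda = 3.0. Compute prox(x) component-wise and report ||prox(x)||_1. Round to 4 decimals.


Soft-thresholding with lambda = 3.0:
prox(-8.8248) = sign(-8.8248)*max(|-8.8248| - 3.0, 0) = -5.8248
prox(6.287) = sign(6.287)*max(|6.287| - 3.0, 0) = 3.287
prox(-8.2509) = sign(-8.2509)*max(|-8.2509| - 3.0, 0) = -5.2509
prox(x) = [-5.8248, 3.287, -5.2509]
||prox(x)||_1 = 5.8248 + 3.287 + 5.2509 = 14.3627


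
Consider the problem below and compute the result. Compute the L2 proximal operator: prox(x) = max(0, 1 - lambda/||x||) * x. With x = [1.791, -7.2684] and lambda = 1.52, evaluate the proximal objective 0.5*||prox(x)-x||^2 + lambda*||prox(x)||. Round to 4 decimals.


Step 1: Compute ||x||.
||x|| = 7.4858
Step 2: Compute scaling factor.
scale = max(0, 1 - 1.52/7.4858) = 0.7969
Step 3: prox(x) = [1.4273, -5.7925]
||prox(x)|| = 5.9658
Step 4: Proximal objective.
0.5*||prox-x||^2 = 1.1552
lambda*||prox|| = 9.068
Total = 10.2232


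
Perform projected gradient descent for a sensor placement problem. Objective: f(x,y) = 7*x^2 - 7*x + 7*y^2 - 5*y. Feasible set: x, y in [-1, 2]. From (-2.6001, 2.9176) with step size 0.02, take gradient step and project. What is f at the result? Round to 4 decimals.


Step 1: Compute gradient at (-2.6001, 2.9176).
grad_x = 2*7*-2.6001 - 7 = -43.4014
grad_y = 2*7*2.9176 - 5 = 35.8464
Step 2: Gradient step.
x_raw = -2.6001 - 0.02*-43.4014 = -1.7321
y_raw = 2.9176 - 0.02*35.8464 = 2.2007
Step 3: Project onto [-1, 2].
x_proj = clip(-1.7321) = -1.0
y_proj = clip(2.2007) = 2.0
Step 4: Evaluate f.
f(-1.0, 2.0) = 32.0


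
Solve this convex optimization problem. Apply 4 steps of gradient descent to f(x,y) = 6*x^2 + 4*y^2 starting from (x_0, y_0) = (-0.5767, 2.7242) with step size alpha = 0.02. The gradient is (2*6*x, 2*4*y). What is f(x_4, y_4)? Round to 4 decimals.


Gradient descent on f(x,y) = 6*x^2 + 4*y^2.
Starting point: (-0.5767, 2.7242), alpha = 0.02
Step 1: grad_x = 2*6*-0.5767 = -6.9204, grad_y = 2*4*2.7242 = 21.7936
  x_1 = -0.5767 - 0.02*-6.9204 = -0.4383
  y_1 = 2.7242 - 0.02*21.7936 = 2.2883
Step 2: grad_x = 2*6*-0.4383 = -5.2595, grad_y = 2*4*2.2883 = 18.3066
  x_2 = -0.4383 - 0.02*-5.2595 = -0.3331
  y_2 = 2.2883 - 0.02*18.3066 = 1.9222
Step 3: grad_x = 2*6*-0.3331 = -3.9972, grad_y = 2*4*1.9222 = 15.3776
  x_3 = -0.3331 - 0.02*-3.9972 = -0.2532
  y_3 = 1.9222 - 0.02*15.3776 = 1.6146
Step 4: grad_x = 2*6*-0.2532 = -3.0379, grad_y = 2*4*1.6146 = 12.9172
  x_4 = -0.2532 - 0.02*-3.0379 = -0.1924
  y_4 = 1.6146 - 0.02*12.9172 = 1.3563
f(-0.1924, 1.3563) = 6*(-0.1924)^2 + 4*1.3563^2 = 7.5803


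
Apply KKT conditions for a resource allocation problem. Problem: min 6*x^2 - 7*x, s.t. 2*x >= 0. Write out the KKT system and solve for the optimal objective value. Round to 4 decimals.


Step 1: Try lambda = 0 (constraint inactive).
Stationarity: 2*6*x - 7 = 0
x* = 7/(2*6) = 7/12 = 0.5833 (rounded; the exact value 7/12 is used below)
Check constraint: 2*0.5833 = 1.1666 >= 0 -- satisfied.
Step 2: Compute optimal value.
f(x*) = 6*(7/12)^2 - 7*(7/12) = -2.0417


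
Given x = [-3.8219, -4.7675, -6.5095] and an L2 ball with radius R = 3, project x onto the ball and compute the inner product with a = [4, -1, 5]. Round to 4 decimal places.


Step 1: Compute ||x|| (intermediates to 6 decimals).
||x|| = sqrt((-3.8219)^2 + (-4.7675)^2 + (-6.5095)^2) = 8.928021
Step 2: Project.
Since ||x|| > R, scale = R/||x|| = 3/8.928021 = 0.336021, proj(x) = scale * x
proj(x) = [-1.284239, -1.60198, -2.187329]
Step 3: Dot product.
a^T * proj(x) = 4*(-1.284239) - 1*(-1.60198) + 5*(-2.187329) = -14.4716


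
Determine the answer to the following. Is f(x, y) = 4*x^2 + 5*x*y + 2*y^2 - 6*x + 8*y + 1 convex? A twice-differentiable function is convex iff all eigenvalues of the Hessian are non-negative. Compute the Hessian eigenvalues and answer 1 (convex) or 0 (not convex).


The Hessian of f(x,y) = 4*x^2 + 5*x*y + 2*y^2 - 6*x + 8*y + 1 is:
H = [[8, 5], [5, 4]]
Trace = 8 + 4 = 12
Determinant = 8*4 - (5)^2 = 7
Discriminant = (12)^2 - 4*7 = 116.0
Eigenvalues: lambda_1 = 0.6148, lambda_2 = 11.3852
The function is convex.

1


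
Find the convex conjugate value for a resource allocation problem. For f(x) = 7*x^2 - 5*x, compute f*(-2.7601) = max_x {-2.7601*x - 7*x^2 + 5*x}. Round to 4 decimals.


f*(y) = sup_x {y*x - a*x^2 - b*x} = sup_x {(y-b)*x - a*x^2}
FOC: (y - b) - 2a*x = 0 => x* = (y - b)/(2a)
x* = (-2.7601 + 5)/(2*7) = 0.16
f*(-2.7601) = (y-b)^2/(4a) = (-2.7601 + 5)^2/(4*7)
= 5.0172/28 = 0.1792


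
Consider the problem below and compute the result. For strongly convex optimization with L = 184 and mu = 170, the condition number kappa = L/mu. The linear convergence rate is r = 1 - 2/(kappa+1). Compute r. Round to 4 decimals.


Step 1: Compute the condition number.
kappa = L/mu = 184/170 = 1.0824
Step 2: Compute the convergence rate.
r = 1 - 2/(kappa + 1) = 1 - 2*mu/(L + mu) = (L - mu)/(L + mu) = 14/354 = 0.0395


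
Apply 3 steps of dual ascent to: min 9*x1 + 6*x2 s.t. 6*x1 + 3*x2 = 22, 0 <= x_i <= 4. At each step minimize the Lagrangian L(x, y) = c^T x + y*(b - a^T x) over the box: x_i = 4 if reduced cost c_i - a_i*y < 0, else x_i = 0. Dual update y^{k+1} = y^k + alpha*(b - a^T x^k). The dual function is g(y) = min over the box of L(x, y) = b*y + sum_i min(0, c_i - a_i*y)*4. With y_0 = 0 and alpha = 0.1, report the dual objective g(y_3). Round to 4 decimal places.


Dual ascent for LP: min 9*x1 + 6*x2, 6*x1 + 3*x2 = 22, 0 <= x_i <= 4
Step 1: y^k = 0.0, reduced costs: (9.0, 6.0)
  x^k = (0.0, 0.0), subgradient = b - a^T x = 22.0
  y^{k+1} = 0.0 + 0.1*22.0 = 2.2
Step 2: y^k = 2.2, reduced costs: (-4.2, -0.6)
  x^k = (4.0, 4.0), subgradient = b - a^T x = -14.0
  y^{k+1} = 2.2 + 0.1*-14.0 = 0.8
Step 3: y^k = 0.8, reduced costs: (4.2, 3.6)
  x^k = (0.0, 0.0), subgradient = b - a^T x = 22.0
  y^{k+1} = 0.8 + 0.1*22.0 = 3.0
Dual objective at y_3 = 3.0: reduced costs (-9.0, -3.0), box minimizer x = (4.0, 4.0)
g(y_3) = b*y + (c1 - a1*y)*x1 + (c2 - a2*y)*x2 = 22*3.0 + (-9.0)*4.0 + (-3.0)*4.0 = 66.0 - 36.0 - 12.0 = 18.0


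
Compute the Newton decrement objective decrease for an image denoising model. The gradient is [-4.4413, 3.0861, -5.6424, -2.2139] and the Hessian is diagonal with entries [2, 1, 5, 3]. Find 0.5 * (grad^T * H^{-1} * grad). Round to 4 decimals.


Step 1: H is diagonal, so H^(-1) * g = [-2.2207, 3.0861, -1.1285, -0.738].
Step 2: g^T H^(-1) g = sum_i g_i^2 / H_ii
  = (-4.4413)^2/2 + (3.0861)^2/1 + (-5.6424)^2/5 + (-2.2139)^2/3
  = 9.8626 + 9.524 + 6.3673 + 1.6338 = 27.3877
Step 3: Objective decrease = 0.5 * g^T H^(-1) g = 13.6939


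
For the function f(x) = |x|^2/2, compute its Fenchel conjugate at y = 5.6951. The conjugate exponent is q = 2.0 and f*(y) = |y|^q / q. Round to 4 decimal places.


The conjugate exponent q satisfies 1/p + 1/q = 1.
p = 2, so q = 2/(2 - 1) = 2.0
|y|^q = 5.6951^2.0 = 32.4342
f*(5.6951) = 32.4342 / 2.0 = 16.2171


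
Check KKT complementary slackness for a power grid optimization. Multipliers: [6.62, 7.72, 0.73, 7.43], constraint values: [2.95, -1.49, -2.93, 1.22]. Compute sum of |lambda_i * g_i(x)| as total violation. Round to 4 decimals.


KKT complementary slackness check:
lambda_1 * g_1 = 6.62 * 2.95 = 19.529
lambda_2 * g_2 = 7.72 * -1.49 = -11.5028
lambda_3 * g_3 = 0.73 * -2.93 = -2.1389
lambda_4 * g_4 = 7.43 * 1.22 = 9.0646
Total violation = 19.529 + 11.5028 + 2.1389 + 9.0646 = 42.2353


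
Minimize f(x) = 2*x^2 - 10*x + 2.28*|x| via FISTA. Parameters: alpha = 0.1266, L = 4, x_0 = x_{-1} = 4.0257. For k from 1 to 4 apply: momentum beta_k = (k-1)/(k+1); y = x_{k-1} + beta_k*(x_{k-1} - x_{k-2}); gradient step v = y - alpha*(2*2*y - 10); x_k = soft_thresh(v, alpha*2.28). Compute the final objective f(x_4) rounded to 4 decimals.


FISTA on f(x) = 2*x^2 - 10*x + 2.28*|x|
L = 4, alpha = 0.1266
Iteration 1: beta = 0.0, y = 4.0257 + 0.0*(4.0257 - 4.0257) = 4.0257
  grad(y) = 6.1028, v = y - alpha*grad = 3.2531
  prox(v) = soft_thresh(3.2531, 0.2886) = 2.9644
Iteration 2: beta = 0.3333, y = 2.9644 + 0.3333*(2.9644 - 4.0257) = 2.6107
  grad(y) = 0.4427, v = y - alpha*grad = 2.5546
  prox(v) = soft_thresh(2.5546, 0.2886) = 2.266
Iteration 3: beta = 0.5, y = 2.266 + 0.5*(2.266 - 2.9644) = 1.9168
  grad(y) = -2.333, v = y - alpha*grad = 2.2121
  prox(v) = soft_thresh(2.2121, 0.2886) = 1.9235
Iteration 4: beta = 0.6, y = 1.9235 + 0.6*(1.9235 - 2.266) = 1.718
  grad(y) = -3.1282, v = y - alpha*grad = 2.114
  prox(v) = soft_thresh(2.114, 0.2886) = 1.8253
f(x_4) = 2*1.8253^2 - 10*1.8253 + 2.28*|1.8253| = -7.4279


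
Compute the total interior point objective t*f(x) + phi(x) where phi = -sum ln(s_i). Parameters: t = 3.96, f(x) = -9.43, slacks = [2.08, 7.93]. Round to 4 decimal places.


Step 1: Compute log-barrier.
ln values: [0.7324, 2.0707]
phi = -(0.7324 + 2.0707) = -2.803
Step 2: Compute augmented objective.
t*f(x) = 3.96*-9.43 = -37.3428
Total = -37.3428 - 2.803 = -40.1458


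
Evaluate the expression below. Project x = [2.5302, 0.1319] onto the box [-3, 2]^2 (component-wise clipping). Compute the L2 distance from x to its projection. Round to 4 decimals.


Project each component onto [-3, 2].
clip(2.5302) = 2.0, clip(0.1319) = 0.1319
Projection = [2.0, 0.1319]
Squared diffs: [0.2811, 0.0]
Distance = sqrt(0.2811) = 0.5302


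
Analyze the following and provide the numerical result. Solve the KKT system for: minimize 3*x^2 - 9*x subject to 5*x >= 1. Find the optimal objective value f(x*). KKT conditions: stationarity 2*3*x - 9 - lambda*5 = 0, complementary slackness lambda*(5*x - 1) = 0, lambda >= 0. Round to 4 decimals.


Step 1: Try lambda = 0 (constraint inactive).
Stationarity: 2*3*x - 9 = 0
x* = 9/(2*3) = 1.5
Check constraint: 5*1.5 = 7.5 >= 1 -- satisfied.
Step 2: Compute optimal value.
f(x*) = 3*1.5^2 - 9*1.5 = -6.75


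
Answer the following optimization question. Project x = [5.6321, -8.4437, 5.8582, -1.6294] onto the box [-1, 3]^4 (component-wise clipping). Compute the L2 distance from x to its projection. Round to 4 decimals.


Project each component onto [-1, 3].
clip(5.6321) = 3.0, clip(-8.4437) = -1.0, clip(5.8582) = 3.0, clip(-1.6294) = -1.0
Projection = [3.0, -1.0, 3.0, -1.0]
Squared diffs: [6.928, 55.4087, 8.1693, 0.3961]
Distance = sqrt(70.9021) = 8.4203


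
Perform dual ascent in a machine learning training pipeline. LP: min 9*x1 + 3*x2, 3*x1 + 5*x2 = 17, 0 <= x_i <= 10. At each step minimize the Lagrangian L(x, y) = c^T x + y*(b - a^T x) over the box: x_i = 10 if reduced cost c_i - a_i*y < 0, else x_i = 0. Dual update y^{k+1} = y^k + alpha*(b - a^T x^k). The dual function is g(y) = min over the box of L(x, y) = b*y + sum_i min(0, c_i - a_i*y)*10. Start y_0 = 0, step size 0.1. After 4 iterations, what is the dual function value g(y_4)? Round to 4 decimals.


Dual ascent for LP: min 9*x1 + 3*x2, 3*x1 + 5*x2 = 17, 0 <= x_i <= 10
Step 1: y^k = 0.0, reduced costs: (9.0, 3.0)
  x^k = (0.0, 0.0), subgradient = b - a^T x = 17.0
  y^{k+1} = 0.0 + 0.1*17.0 = 1.7
Step 2: y^k = 1.7, reduced costs: (3.9, -5.5)
  x^k = (0.0, 10.0), subgradient = b - a^T x = -33.0
  y^{k+1} = 1.7 + 0.1*-33.0 = -1.6
Step 3: y^k = -1.6, reduced costs: (13.8, 11.0)
  x^k = (0.0, 0.0), subgradient = b - a^T x = 17.0
  y^{k+1} = -1.6 + 0.1*17.0 = 0.1
Step 4: y^k = 0.1, reduced costs: (8.7, 2.5)
  x^k = (0.0, 0.0), subgradient = b - a^T x = 17.0
  y^{k+1} = 0.1 + 0.1*17.0 = 1.8
Dual objective at y_4 = 1.8: reduced costs (3.6, -6.0), box minimizer x = (0.0, 10.0)
g(y_4) = b*y + (c1 - a1*y)*x1 + (c2 - a2*y)*x2 = 17*1.8 + 3.6*0.0 + (-6.0)*10.0 = 30.6 + 0.0 - 60.0 = -29.4


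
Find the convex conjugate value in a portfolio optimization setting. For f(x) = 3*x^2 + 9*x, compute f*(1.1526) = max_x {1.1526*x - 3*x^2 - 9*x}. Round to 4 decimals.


f*(y) = sup_x {y*x - a*x^2 - b*x} = sup_x {(y-b)*x - a*x^2}
FOC: (y - b) - 2a*x = 0 => x* = (y - b)/(2a)
x* = (1.1526 - 9)/(2*3) = -1.3079
f*(1.1526) = (y-b)^2/(4a) = (1.1526 - 9)^2/(4*3)
= 61.5817/12 = 5.1318


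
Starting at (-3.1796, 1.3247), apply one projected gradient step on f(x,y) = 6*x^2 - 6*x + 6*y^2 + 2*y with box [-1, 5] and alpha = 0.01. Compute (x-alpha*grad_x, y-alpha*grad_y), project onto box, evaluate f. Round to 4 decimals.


Step 1: Compute gradient at (-3.1796, 1.3247).
grad_x = 2*6*-3.1796 - 6 = -44.1552
grad_y = 2*6*1.3247 + 2 = 17.8964
Step 2: Gradient step.
x_raw = -3.1796 - 0.01*-44.1552 = -2.738
y_raw = 1.3247 - 0.01*17.8964 = 1.1457
Step 3: Project onto [-1, 5].
x_proj = clip(-2.738) = -1.0
y_proj = clip(1.1457) = 1.1457
Step 4: Evaluate f.
f(-1.0, 1.1457) = 22.1677


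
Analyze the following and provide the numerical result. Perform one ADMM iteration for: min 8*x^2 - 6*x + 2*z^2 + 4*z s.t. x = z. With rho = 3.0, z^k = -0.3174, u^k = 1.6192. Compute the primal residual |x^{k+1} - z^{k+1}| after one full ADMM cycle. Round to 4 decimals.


ADMM iteration with rho = 3.0, z^k = -0.3174, u^k = 1.6192
Step 1: x-update.
Minimize 8*x^2 - 6*x + (3.0/2)*(x + 0.3174 + 1.6192)^2
FOC: (2*8 + 3.0)*x = 6 + 3.0*(-0.3174 - 1.6192)
x^{k+1} = 0.01
Step 2: z-update.
Minimize 2*z^2 + 4*z + (3.0/2)*(0.01 - z + 1.6192)^2
FOC: (2*2 + 3.0)*z = -4 + 3.0*(0.01 + 1.6192)
z^{k+1} = 0.1268
Step 3: u-update.
u^{k+1} = 1.6192 + 0.01 - 0.1268 = 1.5024
Step 4: Primal residual = |0.01 - 0.1268| = 0.1168


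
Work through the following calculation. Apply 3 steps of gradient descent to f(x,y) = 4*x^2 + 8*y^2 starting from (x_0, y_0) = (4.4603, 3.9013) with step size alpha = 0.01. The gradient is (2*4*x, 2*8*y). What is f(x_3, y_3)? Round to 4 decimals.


Gradient descent on f(x,y) = 4*x^2 + 8*y^2.
Starting point: (4.4603, 3.9013), alpha = 0.01
Step 1: grad_x = 2*4*4.4603 = 35.6824, grad_y = 2*8*3.9013 = 62.4208
  x_1 = 4.4603 - 0.01*35.6824 = 4.1035
  y_1 = 3.9013 - 0.01*62.4208 = 3.2771
Step 2: grad_x = 2*4*4.1035 = 32.8278, grad_y = 2*8*3.2771 = 52.4335
  x_2 = 4.1035 - 0.01*32.8278 = 3.7752
  y_2 = 3.2771 - 0.01*52.4335 = 2.7528
Step 3: grad_x = 2*4*3.7752 = 30.2016, grad_y = 2*8*2.7528 = 44.0441
  x_3 = 3.7752 - 0.01*30.2016 = 3.4732
  y_3 = 2.7528 - 0.01*44.0441 = 2.3123
f(3.4732, 2.3123) = 4*3.4732^2 + 8*2.3123^2 = 91.0264


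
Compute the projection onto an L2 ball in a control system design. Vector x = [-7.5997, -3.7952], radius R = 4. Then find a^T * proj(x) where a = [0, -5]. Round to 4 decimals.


Step 1: Compute ||x|| (intermediates to 6 decimals).
||x|| = sqrt((-7.5997)^2 + (-3.7952)^2) = 8.494644
Step 2: Project.
Since ||x|| > R, scale = R/||x|| = 4/8.494644 = 0.470885, proj(x) = scale * x
proj(x) = [-3.578585, -1.787103]
Step 3: Dot product.
a^T * proj(x) = 0*(-3.578585) - 5*(-1.787103) = 8.9355


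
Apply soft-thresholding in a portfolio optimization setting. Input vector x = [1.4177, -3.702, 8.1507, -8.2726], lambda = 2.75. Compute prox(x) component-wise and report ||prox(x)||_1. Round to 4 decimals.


Soft-thresholding with lambda = 2.75:
prox(1.4177) = sign(1.4177)*max(|1.4177| - 2.75, 0) = 0.0
prox(-3.702) = sign(-3.702)*max(|-3.702| - 2.75, 0) = -0.952
prox(8.1507) = sign(8.1507)*max(|8.1507| - 2.75, 0) = 5.4007
prox(-8.2726) = sign(-8.2726)*max(|-8.2726| - 2.75, 0) = -5.5226
prox(x) = [0.0, -0.952, 5.4007, -5.5226]
||prox(x)||_1 = 0.0 + 0.952 + 5.4007 + 5.5226 = 11.8753


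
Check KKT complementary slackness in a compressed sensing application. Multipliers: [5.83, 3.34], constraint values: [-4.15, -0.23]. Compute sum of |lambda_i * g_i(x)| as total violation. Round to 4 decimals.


KKT complementary slackness check:
lambda_1 * g_1 = 5.83 * -4.15 = -24.1945
lambda_2 * g_2 = 3.34 * -0.23 = -0.7682
Total violation = 24.1945 + 0.7682 = 24.9627
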